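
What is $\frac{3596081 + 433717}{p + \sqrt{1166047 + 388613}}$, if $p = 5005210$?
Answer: $\frac{1008499262379}{1252606279472} - \frac{6044697 \sqrt{43185}}{6263031397360} \approx 0.80492$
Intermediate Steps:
$\frac{3596081 + 433717}{p + \sqrt{1166047 + 388613}} = \frac{3596081 + 433717}{5005210 + \sqrt{1166047 + 388613}} = \frac{4029798}{5005210 + \sqrt{1554660}} = \frac{4029798}{5005210 + 6 \sqrt{43185}}$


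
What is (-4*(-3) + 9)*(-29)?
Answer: -609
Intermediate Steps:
(-4*(-3) + 9)*(-29) = (12 + 9)*(-29) = 21*(-29) = -609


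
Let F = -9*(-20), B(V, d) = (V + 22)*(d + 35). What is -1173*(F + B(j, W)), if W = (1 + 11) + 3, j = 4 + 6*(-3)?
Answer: -680340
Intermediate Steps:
j = -14 (j = 4 - 18 = -14)
W = 15 (W = 12 + 3 = 15)
B(V, d) = (22 + V)*(35 + d)
F = 180
-1173*(F + B(j, W)) = -1173*(180 + (770 + 22*15 + 35*(-14) - 14*15)) = -1173*(180 + (770 + 330 - 490 - 210)) = -1173*(180 + 400) = -1173*580 = -680340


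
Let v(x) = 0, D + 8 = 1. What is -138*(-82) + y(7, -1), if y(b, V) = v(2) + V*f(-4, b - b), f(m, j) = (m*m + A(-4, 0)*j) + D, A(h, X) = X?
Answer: 11307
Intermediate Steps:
D = -7 (D = -8 + 1 = -7)
f(m, j) = -7 + m² (f(m, j) = (m*m + 0*j) - 7 = (m² + 0) - 7 = m² - 7 = -7 + m²)
y(b, V) = 9*V (y(b, V) = 0 + V*(-7 + (-4)²) = 0 + V*(-7 + 16) = 0 + V*9 = 0 + 9*V = 9*V)
-138*(-82) + y(7, -1) = -138*(-82) + 9*(-1) = 11316 - 9 = 11307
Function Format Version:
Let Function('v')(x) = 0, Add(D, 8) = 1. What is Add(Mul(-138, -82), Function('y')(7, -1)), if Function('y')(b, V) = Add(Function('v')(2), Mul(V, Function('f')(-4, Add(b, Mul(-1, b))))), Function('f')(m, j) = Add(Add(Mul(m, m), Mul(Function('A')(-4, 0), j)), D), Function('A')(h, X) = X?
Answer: 11307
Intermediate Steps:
D = -7 (D = Add(-8, 1) = -7)
Function('f')(m, j) = Add(-7, Pow(m, 2)) (Function('f')(m, j) = Add(Add(Mul(m, m), Mul(0, j)), -7) = Add(Add(Pow(m, 2), 0), -7) = Add(Pow(m, 2), -7) = Add(-7, Pow(m, 2)))
Function('y')(b, V) = Mul(9, V) (Function('y')(b, V) = Add(0, Mul(V, Add(-7, Pow(-4, 2)))) = Add(0, Mul(V, Add(-7, 16))) = Add(0, Mul(V, 9)) = Add(0, Mul(9, V)) = Mul(9, V))
Add(Mul(-138, -82), Function('y')(7, -1)) = Add(Mul(-138, -82), Mul(9, -1)) = Add(11316, -9) = 11307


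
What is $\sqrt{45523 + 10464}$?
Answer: $\sqrt{55987} \approx 236.62$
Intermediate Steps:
$\sqrt{45523 + 10464} = \sqrt{55987}$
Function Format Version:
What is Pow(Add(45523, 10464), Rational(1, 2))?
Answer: Pow(55987, Rational(1, 2)) ≈ 236.62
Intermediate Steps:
Pow(Add(45523, 10464), Rational(1, 2)) = Pow(55987, Rational(1, 2))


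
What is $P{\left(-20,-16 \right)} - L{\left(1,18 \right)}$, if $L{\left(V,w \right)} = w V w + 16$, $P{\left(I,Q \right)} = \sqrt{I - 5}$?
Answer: $-340 + 5 i \approx -340.0 + 5.0 i$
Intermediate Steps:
$P{\left(I,Q \right)} = \sqrt{-5 + I}$
$L{\left(V,w \right)} = 16 + V w^{2}$ ($L{\left(V,w \right)} = V w w + 16 = V w^{2} + 16 = 16 + V w^{2}$)
$P{\left(-20,-16 \right)} - L{\left(1,18 \right)} = \sqrt{-5 - 20} - \left(16 + 1 \cdot 18^{2}\right) = \sqrt{-25} - \left(16 + 1 \cdot 324\right) = 5 i - \left(16 + 324\right) = 5 i - 340 = -340 + 5 i$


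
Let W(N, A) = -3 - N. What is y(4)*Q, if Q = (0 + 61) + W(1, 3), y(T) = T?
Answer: 228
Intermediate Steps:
Q = 57 (Q = (0 + 61) + (-3 - 1*1) = 61 + (-3 - 1) = 61 - 4 = 57)
y(4)*Q = 4*57 = 228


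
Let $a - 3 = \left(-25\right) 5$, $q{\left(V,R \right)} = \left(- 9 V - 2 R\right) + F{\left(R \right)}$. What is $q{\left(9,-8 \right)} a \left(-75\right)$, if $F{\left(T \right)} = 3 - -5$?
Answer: $-521550$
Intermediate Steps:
$F{\left(T \right)} = 8$ ($F{\left(T \right)} = 3 + 5 = 8$)
$q{\left(V,R \right)} = 8 - 9 V - 2 R$ ($q{\left(V,R \right)} = \left(- 9 V - 2 R\right) + 8 = 8 - 9 V - 2 R$)
$a = -122$ ($a = 3 - 125 = -122$)
$q{\left(9,-8 \right)} a \left(-75\right) = \left(8 - 81 - -16\right) \left(-122\right) \left(-75\right) = \left(8 - 81 + 16\right) \left(-122\right) \left(-75\right) = \left(-57\right) \left(-122\right) \left(-75\right) = 6954 \left(-75\right) = -521550$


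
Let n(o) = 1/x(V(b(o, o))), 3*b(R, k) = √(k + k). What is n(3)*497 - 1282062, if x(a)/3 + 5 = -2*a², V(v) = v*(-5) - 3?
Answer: -8924517575/6961 + 29820*√6/6961 ≈ -1.2821e+6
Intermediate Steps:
b(R, k) = √2*√k/3 (b(R, k) = √(k + k)/3 = √(2*k)/3 = (√2*√k)/3 = √2*√k/3)
V(v) = -3 - 5*v (V(v) = -5*v - 3 = -3 - 5*v)
x(a) = -15 - 6*a² (x(a) = -15 + 3*(-2*a²) = -15 - 6*a²)
n(o) = 1/(-15 - 6*(-3 - 5*√2*√o/3)²)
n(3)*497 - 1282062 = -3/(207 + 100*3 + 180*√2*√3)*497 - 1282062 = -3/(207 + 300 + 180*√6)*497 - 1282062 = -3/(507 + 180*√6)*497 - 1282062 = -1491/(507 + 180*√6) - 1282062 = -1282062 - 1491/(507 + 180*√6)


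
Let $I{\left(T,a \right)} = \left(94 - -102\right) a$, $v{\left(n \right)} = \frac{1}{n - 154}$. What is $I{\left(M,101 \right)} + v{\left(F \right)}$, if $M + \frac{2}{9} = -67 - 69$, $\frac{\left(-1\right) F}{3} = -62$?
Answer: $\frac{633473}{32} \approx 19796.0$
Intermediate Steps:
$F = 186$ ($F = \left(-3\right) \left(-62\right) = 186$)
$M = - \frac{1226}{9}$ ($M = - \frac{2}{9} - 136 = - \frac{1226}{9} \approx -136.22$)
$v{\left(n \right)} = \frac{1}{-154 + n}$
$I{\left(T,a \right)} = 196 a$ ($I{\left(T,a \right)} = \left(94 + 102\right) a = 196 a$)
$I{\left(M,101 \right)} + v{\left(F \right)} = 196 \cdot 101 + \frac{1}{-154 + 186} = 19796 + \frac{1}{32} = \frac{633473}{32}$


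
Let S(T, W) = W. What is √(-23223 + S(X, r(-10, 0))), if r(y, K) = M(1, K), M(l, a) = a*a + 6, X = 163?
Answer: I*√23217 ≈ 152.37*I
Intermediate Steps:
M(l, a) = 6 + a² (M(l, a) = a² + 6 = 6 + a²)
r(y, K) = 6 + K²
√(-23223 + S(X, r(-10, 0))) = √(-23223 + (6 + 0²)) = √(-23223 + (6 + 0)) = √(-23223 + 6) = √(-23217) = I*√23217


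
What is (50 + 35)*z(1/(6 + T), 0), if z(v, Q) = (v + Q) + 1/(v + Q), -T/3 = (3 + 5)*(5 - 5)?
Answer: 3145/6 ≈ 524.17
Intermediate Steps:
T = 0 (T = -3*(3 + 5)*(5 - 5) = -24*0 = -3*0 = 0)
z(v, Q) = Q + v + 1/(Q + v) (z(v, Q) = (Q + v) + 1/(Q + v) = Q + v + 1/(Q + v))
(50 + 35)*z(1/(6 + T), 0) = (50 + 35)*((1 + 0**2 + (1/(6 + 0))**2 + 2*0/(6 + 0))/(0 + 1/(6 + 0))) = 85*((1 + 0 + (1/6)**2 + 2*0/6)/(0 + 1/6)) = 85*((1 + 0 + (1/6)**2 + 2*0*(1/6))/(0 + 1/6)) = 85*((1 + 0 + 1/36 + 0)/(1/6)) = 85*(6*(37/36)) = 85*(37/6) = 3145/6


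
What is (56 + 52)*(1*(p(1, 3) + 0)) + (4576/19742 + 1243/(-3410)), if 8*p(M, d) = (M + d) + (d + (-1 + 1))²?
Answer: 268312806/1530005 ≈ 175.37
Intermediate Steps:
p(M, d) = M/8 + d/8 + d²/8 (p(M, d) = ((M + d) + (d + (-1 + 1))²)/8 = ((M + d) + (d + 0)²)/8 = ((M + d) + d²)/8 = (M + d + d²)/8 = M/8 + d/8 + d²/8)
(56 + 52)*(1*(p(1, 3) + 0)) + (4576/19742 + 1243/(-3410)) = (56 + 52)*(1*(((⅛)*1 + (⅛)*3 + (⅛)*3²) + 0)) + (4576/19742 + 1243/(-3410)) = 108*(1*((⅛ + 3/8 + (⅛)*9) + 0)) + (4576*(1/19742) + 1243*(-1/3410)) = 108*(1*((⅛ + 3/8 + 9/8) + 0)) + (2288/9871 - 113/310) = 108*(1*(13/8 + 0)) - 406143/3060010 = 108*(1*(13/8)) - 406143/3060010 = 108*(13/8) - 406143/3060010 = 351/2 - 406143/3060010 = 268312806/1530005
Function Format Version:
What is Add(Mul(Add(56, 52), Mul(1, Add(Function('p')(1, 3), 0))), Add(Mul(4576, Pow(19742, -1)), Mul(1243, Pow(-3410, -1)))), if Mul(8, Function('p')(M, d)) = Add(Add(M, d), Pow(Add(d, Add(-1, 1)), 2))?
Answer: Rational(268312806, 1530005) ≈ 175.37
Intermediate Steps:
Function('p')(M, d) = Add(Mul(Rational(1, 8), M), Mul(Rational(1, 8), d), Mul(Rational(1, 8), Pow(d, 2))) (Function('p')(M, d) = Mul(Rational(1, 8), Add(Add(M, d), Pow(Add(d, Add(-1, 1)), 2))) = Mul(Rational(1, 8), Add(Add(M, d), Pow(Add(d, 0), 2))) = Mul(Rational(1, 8), Add(Add(M, d), Pow(d, 2))) = Mul(Rational(1, 8), Add(M, d, Pow(d, 2))) = Add(Mul(Rational(1, 8), M), Mul(Rational(1, 8), d), Mul(Rational(1, 8), Pow(d, 2))))
Add(Mul(Add(56, 52), Mul(1, Add(Function('p')(1, 3), 0))), Add(Mul(4576, Pow(19742, -1)), Mul(1243, Pow(-3410, -1)))) = Add(Mul(Add(56, 52), Mul(1, Add(Add(Mul(Rational(1, 8), 1), Mul(Rational(1, 8), 3), Mul(Rational(1, 8), Pow(3, 2))), 0))), Add(Mul(4576, Pow(19742, -1)), Mul(1243, Pow(-3410, -1)))) = Add(Mul(108, Mul(1, Add(Add(Rational(1, 8), Rational(3, 8), Mul(Rational(1, 8), 9)), 0))), Add(Mul(4576, Rational(1, 19742)), Mul(1243, Rational(-1, 3410)))) = Add(Mul(108, Mul(1, Add(Add(Rational(1, 8), Rational(3, 8), Rational(9, 8)), 0))), Add(Rational(2288, 9871), Rational(-113, 310))) = Add(Mul(108, Mul(1, Add(Rational(13, 8), 0))), Rational(-406143, 3060010)) = Add(Mul(108, Mul(1, Rational(13, 8))), Rational(-406143, 3060010)) = Add(Mul(108, Rational(13, 8)), Rational(-406143, 3060010)) = Add(Rational(351, 2), Rational(-406143, 3060010)) = Rational(268312806, 1530005)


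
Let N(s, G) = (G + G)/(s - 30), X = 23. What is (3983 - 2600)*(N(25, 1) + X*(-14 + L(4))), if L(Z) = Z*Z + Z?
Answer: 951504/5 ≈ 1.9030e+5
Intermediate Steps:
L(Z) = Z + Z² (L(Z) = Z² + Z = Z + Z²)
N(s, G) = 2*G/(-30 + s) (N(s, G) = (2*G)/(-30 + s) = 2*G/(-30 + s))
(3983 - 2600)*(N(25, 1) + X*(-14 + L(4))) = (3983 - 2600)*(2*1/(-30 + 25) + 23*(-14 + 4*(1 + 4))) = 1383*(2*1/(-5) + 23*(-14 + 4*5)) = 1383*(2*1*(-⅕) + 23*(-14 + 20)) = 1383*(-⅖ + 23*6) = 1383*(-⅖ + 138) = 1383*(688/5) = 951504/5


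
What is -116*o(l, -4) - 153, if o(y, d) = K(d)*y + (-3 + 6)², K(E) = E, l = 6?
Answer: 1587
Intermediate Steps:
o(y, d) = 9 + d*y (o(y, d) = d*y + (-3 + 6)² = d*y + 3² = d*y + 9 = 9 + d*y)
-116*o(l, -4) - 153 = -116*(9 - 4*6) - 153 = -116*(9 - 24) - 153 = -116*(-15) - 153 = 1740 - 153 = 1587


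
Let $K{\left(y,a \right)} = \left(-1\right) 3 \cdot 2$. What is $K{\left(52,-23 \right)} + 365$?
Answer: $359$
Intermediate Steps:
$K{\left(y,a \right)} = -6$ ($K{\left(y,a \right)} = \left(-3\right) 2 = -6$)
$K{\left(52,-23 \right)} + 365 = -6 + 365 = 359$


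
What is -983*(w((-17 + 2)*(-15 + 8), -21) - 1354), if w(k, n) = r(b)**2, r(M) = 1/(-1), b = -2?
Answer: 1329999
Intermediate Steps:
r(M) = -1
w(k, n) = 1 (w(k, n) = (-1)**2 = 1)
-983*(w((-17 + 2)*(-15 + 8), -21) - 1354) = -983*(1 - 1354) = -983*(-1353) = 1329999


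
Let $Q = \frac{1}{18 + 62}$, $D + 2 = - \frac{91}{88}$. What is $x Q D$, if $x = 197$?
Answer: $- \frac{52599}{7040} \approx -7.4715$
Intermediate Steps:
$D = - \frac{267}{88}$ ($D = -2 - \frac{91}{88} = - \frac{267}{88} \approx -3.0341$)
$Q = \frac{1}{80} \approx 0.0125$
$x Q D = 197 \cdot \frac{1}{80} \left(- \frac{267}{88}\right) = \frac{197}{80} \left(- \frac{267}{88}\right) = - \frac{52599}{7040}$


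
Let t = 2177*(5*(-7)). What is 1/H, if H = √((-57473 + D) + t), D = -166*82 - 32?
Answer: -I*√1023/12276 ≈ -0.0026054*I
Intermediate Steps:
D = -13644 (D = -13612 - 32 = -13644)
t = -76195 (t = 2177*(-35) = -76195)
H = 12*I*√1023 (H = √((-57473 - 13644) - 76195) = √(-71117 - 76195) = √(-147312) = 12*I*√1023 ≈ 383.81*I)
1/H = 1/(12*I*√1023) = -I*√1023/12276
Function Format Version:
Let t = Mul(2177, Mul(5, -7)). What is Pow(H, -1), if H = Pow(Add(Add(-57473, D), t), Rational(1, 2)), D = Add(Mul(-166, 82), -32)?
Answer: Mul(Rational(-1, 12276), I, Pow(1023, Rational(1, 2))) ≈ Mul(-0.0026054, I)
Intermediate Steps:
D = -13644 (D = Add(-13612, -32) = -13644)
t = -76195 (t = Mul(2177, -35) = -76195)
H = Mul(12, I, Pow(1023, Rational(1, 2))) (H = Pow(Add(Add(-57473, -13644), -76195), Rational(1, 2)) = Pow(Add(-71117, -76195), Rational(1, 2)) = Pow(-147312, Rational(1, 2)) = Mul(12, I, Pow(1023, Rational(1, 2))) ≈ Mul(383.81, I))
Pow(H, -1) = Pow(Mul(12, I, Pow(1023, Rational(1, 2))), -1) = Mul(Rational(-1, 12276), I, Pow(1023, Rational(1, 2)))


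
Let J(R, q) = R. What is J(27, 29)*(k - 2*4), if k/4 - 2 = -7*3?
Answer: -2268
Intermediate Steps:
k = -76 (k = 8 + 4*(-7*3) = 8 + 4*(-21) = 8 - 84 = -76)
J(27, 29)*(k - 2*4) = 27*(-76 - 2*4) = 27*(-76 - 8) = 27*(-84) = -2268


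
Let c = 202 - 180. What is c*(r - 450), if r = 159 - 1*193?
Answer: -10648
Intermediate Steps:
c = 22
r = -34 (r = 159 - 193 = -34)
c*(r - 450) = 22*(-34 - 450) = 22*(-484) = -10648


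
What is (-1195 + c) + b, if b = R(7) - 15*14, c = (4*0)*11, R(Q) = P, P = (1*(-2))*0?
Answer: -1405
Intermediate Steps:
P = 0 (P = -2*0 = 0)
R(Q) = 0
c = 0 (c = 0*11 = 0)
b = -210 (b = 0 - 15*14 = 0 - 210 = -210)
(-1195 + c) + b = (-1195 + 0) - 210 = -1195 - 210 = -1405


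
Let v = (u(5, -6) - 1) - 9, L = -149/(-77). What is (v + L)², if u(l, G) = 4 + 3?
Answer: 6724/5929 ≈ 1.1341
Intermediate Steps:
u(l, G) = 7
L = 149/77 (L = -149*(-1/77) = 149/77 ≈ 1.9351)
v = -3 (v = (7 - 1) - 9 = 6 - 9 = -3)
(v + L)² = (-3 + 149/77)² = (-82/77)² = 6724/5929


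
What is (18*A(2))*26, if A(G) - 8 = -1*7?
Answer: 468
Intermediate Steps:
A(G) = 1 (A(G) = 8 - 1*7 = 8 - 7 = 1)
(18*A(2))*26 = (18*1)*26 = 18*26 = 468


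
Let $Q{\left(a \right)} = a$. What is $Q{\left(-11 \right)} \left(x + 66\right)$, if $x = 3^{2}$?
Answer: $-825$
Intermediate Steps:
$x = 9$
$Q{\left(-11 \right)} \left(x + 66\right) = - 11 \left(9 + 66\right) = \left(-11\right) 75 = -825$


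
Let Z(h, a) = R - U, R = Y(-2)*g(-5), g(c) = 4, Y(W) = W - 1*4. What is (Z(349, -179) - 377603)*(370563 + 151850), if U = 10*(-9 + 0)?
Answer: -197230236781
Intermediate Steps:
Y(W) = -4 + W (Y(W) = W - 4 = -4 + W)
R = -24 (R = (-4 - 2)*4 = -6*4 = -24)
U = -90 (U = 10*(-9) = -90)
Z(h, a) = 66 (Z(h, a) = -24 - 1*(-90) = -24 + 90 = 66)
(Z(349, -179) - 377603)*(370563 + 151850) = (66 - 377603)*(370563 + 151850) = -377537*522413 = -197230236781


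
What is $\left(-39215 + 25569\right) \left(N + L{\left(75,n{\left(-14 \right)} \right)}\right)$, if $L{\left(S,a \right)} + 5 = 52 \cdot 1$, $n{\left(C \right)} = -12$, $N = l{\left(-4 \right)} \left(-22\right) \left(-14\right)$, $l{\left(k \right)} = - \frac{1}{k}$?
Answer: $-1692104$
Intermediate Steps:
$N = 77$ ($N = - \frac{1}{-4} \left(-22\right) \left(-14\right) = \left(-1\right) \left(- \frac{1}{4}\right) \left(-22\right) \left(-14\right) = \frac{1}{4} \left(-22\right) \left(-14\right) = \left(- \frac{11}{2}\right) \left(-14\right) = 77$)
$L{\left(S,a \right)} = 47$ ($L{\left(S,a \right)} = -5 + 52 \cdot 1 = -5 + 52 = 47$)
$\left(-39215 + 25569\right) \left(N + L{\left(75,n{\left(-14 \right)} \right)}\right) = \left(-39215 + 25569\right) \left(77 + 47\right) = \left(-13646\right) 124 = -1692104$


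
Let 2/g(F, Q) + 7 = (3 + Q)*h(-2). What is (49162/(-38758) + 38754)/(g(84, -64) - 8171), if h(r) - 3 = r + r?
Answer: -20276707995/4275317464 ≈ -4.7427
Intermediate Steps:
h(r) = 3 + 2*r (h(r) = 3 + (r + r) = 3 + 2*r)
g(F, Q) = 2/(-10 - Q) (g(F, Q) = 2/(-7 + (3 + Q)*(3 + 2*(-2))) = 2/(-7 + (3 + Q)*(3 - 4)) = 2/(-7 + (3 + Q)*(-1)) = 2/(-7 + (-3 - Q)) = 2/(-10 - Q))
(49162/(-38758) + 38754)/(g(84, -64) - 8171) = (49162/(-38758) + 38754)/(-2/(10 - 64) - 8171) = (49162*(-1/38758) + 38754)/(-2/(-54) - 8171) = (-24581/19379 + 38754)/(-2*(-1/54) - 8171) = 750989185/(19379*(1/27 - 8171)) = 750989185/(19379*(-220616/27)) = (750989185/19379)*(-27/220616) = -20276707995/4275317464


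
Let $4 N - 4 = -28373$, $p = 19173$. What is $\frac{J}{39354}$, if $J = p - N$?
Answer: $\frac{105061}{157416} \approx 0.66741$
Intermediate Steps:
$N = - \frac{28369}{4}$ ($N = 1 + \frac{1}{4} \left(-28373\right) = 1 - \frac{28373}{4} = - \frac{28369}{4} \approx -7092.3$)
$J = \frac{105061}{4}$ ($J = 19173 - - \frac{28369}{4} = 19173 + \frac{28369}{4} = \frac{105061}{4} \approx 26265.0$)
$\frac{J}{39354} = \frac{105061}{4 \cdot 39354} = \frac{105061}{4} \cdot \frac{1}{39354} = \frac{105061}{157416}$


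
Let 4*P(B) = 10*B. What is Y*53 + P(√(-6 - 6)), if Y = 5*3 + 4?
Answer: 1007 + 5*I*√3 ≈ 1007.0 + 8.6602*I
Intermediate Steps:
Y = 19 (Y = 15 + 4 = 19)
P(B) = 5*B/2 (P(B) = (10*B)/4 = 5*B/2)
Y*53 + P(√(-6 - 6)) = 19*53 + 5*√(-6 - 6)/2 = 1007 + 5*√(-12)/2 = 1007 + 5*(2*I*√3)/2 = 1007 + 5*I*√3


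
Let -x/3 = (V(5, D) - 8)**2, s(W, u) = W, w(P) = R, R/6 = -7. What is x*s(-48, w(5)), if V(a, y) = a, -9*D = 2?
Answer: 1296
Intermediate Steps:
D = -2/9 (D = -1/9*2 = -2/9 ≈ -0.22222)
R = -42 (R = 6*(-7) = -42)
w(P) = -42
x = -27 (x = -3*(5 - 8)**2 = -3*(-3)**2 = -3*9 = -27)
x*s(-48, w(5)) = -27*(-48) = 1296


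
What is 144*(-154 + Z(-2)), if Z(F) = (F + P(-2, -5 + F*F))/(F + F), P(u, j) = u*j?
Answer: -22176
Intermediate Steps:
P(u, j) = j*u
Z(F) = (10 + F - 2*F²)/(2*F) (Z(F) = (F + (-5 + F*F)*(-2))/(F + F) = (F + (-5 + F²)*(-2))/((2*F)) = (F + (10 - 2*F²))*(1/(2*F)) = (10 + F - 2*F²)*(1/(2*F)) = (10 + F - 2*F²)/(2*F))
144*(-154 + Z(-2)) = 144*(-154 + (½ - 1*(-2) + 5/(-2))) = 144*(-154 + (½ + 2 + 5*(-½))) = 144*(-154 + (½ + 2 - 5/2)) = 144*(-154 + 0) = 144*(-154) = -22176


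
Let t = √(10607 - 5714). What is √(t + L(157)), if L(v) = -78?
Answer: √(-78 + √4893) ≈ 2.8373*I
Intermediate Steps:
t = √4893 ≈ 69.950
√(t + L(157)) = √(√4893 - 78) = √(-78 + √4893)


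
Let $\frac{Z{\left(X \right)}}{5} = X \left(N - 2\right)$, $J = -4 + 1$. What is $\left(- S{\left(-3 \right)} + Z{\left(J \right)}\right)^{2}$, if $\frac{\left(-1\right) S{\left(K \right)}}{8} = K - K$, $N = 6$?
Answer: $3600$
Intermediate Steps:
$S{\left(K \right)} = 0$ ($S{\left(K \right)} = - 8 \left(K - K\right) = \left(-8\right) 0 = 0$)
$J = -3$
$Z{\left(X \right)} = 20 X$ ($Z{\left(X \right)} = 5 X \left(6 - 2\right) = 5 X 4 = 5 \cdot 4 X = 20 X$)
$\left(- S{\left(-3 \right)} + Z{\left(J \right)}\right)^{2} = \left(\left(-1\right) 0 + 20 \left(-3\right)\right)^{2} = \left(0 - 60\right)^{2} = \left(-60\right)^{2} = 3600$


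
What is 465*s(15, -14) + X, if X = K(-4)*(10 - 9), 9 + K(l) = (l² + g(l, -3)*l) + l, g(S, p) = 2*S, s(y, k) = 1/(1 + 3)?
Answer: 605/4 ≈ 151.25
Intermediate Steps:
s(y, k) = ¼ (s(y, k) = 1/4 = ¼)
K(l) = -9 + l + 3*l² (K(l) = -9 + ((l² + (2*l)*l) + l) = -9 + ((l² + 2*l²) + l) = -9 + (3*l² + l) = -9 + (l + 3*l²) = -9 + l + 3*l²)
X = 35 (X = (-9 - 4 + 3*(-4)²)*(10 - 9) = (-9 - 4 + 3*16)*1 = (-9 - 4 + 48)*1 = 35*1 = 35)
465*s(15, -14) + X = 465*(¼) + 35 = 465/4 + 35 = 605/4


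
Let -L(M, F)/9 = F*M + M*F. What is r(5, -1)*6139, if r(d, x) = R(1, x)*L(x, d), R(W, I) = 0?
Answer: 0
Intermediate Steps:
L(M, F) = -18*F*M (L(M, F) = -9*(F*M + M*F) = -9*(F*M + F*M) = -18*F*M)
r(d, x) = 0 (r(d, x) = 0*(-18*d*x) = 0)
r(5, -1)*6139 = 0*6139 = 0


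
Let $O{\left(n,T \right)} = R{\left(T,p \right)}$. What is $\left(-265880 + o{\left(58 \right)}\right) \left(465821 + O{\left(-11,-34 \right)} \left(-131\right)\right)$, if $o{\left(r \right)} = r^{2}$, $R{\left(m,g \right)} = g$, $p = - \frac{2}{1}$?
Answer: $-122354244828$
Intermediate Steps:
$p = -2$ ($p = \left(-2\right) 1 = -2$)
$O{\left(n,T \right)} = -2$
$\left(-265880 + o{\left(58 \right)}\right) \left(465821 + O{\left(-11,-34 \right)} \left(-131\right)\right) = \left(-265880 + 58^{2}\right) \left(465821 - -262\right) = \left(-265880 + 3364\right) \left(465821 + 262\right) = \left(-262516\right) 466083 = -122354244828$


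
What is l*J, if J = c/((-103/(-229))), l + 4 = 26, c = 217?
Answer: 1093246/103 ≈ 10614.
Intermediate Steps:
l = 22 (l = -4 + 26 = 22)
J = 49693/103 (J = 217/((-103/(-229))) = 217/((-103*(-1/229))) = 217/(103/229) = 217*(229/103) = 49693/103 ≈ 482.46)
l*J = 22*(49693/103) = 1093246/103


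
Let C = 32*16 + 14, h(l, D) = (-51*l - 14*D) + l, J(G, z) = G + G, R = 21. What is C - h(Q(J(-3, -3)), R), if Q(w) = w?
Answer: 520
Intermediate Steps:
J(G, z) = 2*G
h(l, D) = -50*l - 14*D
C = 526 (C = 512 + 14 = 526)
C - h(Q(J(-3, -3)), R) = 526 - (-100*(-3) - 14*21) = 526 - (-50*(-6) - 294) = 526 - (300 - 294) = 526 - 1*6 = 526 - 6 = 520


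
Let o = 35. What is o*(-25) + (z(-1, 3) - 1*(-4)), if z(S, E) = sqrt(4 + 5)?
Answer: -868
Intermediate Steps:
z(S, E) = 3 (z(S, E) = sqrt(9) = 3)
o*(-25) + (z(-1, 3) - 1*(-4)) = 35*(-25) + (3 - 1*(-4)) = -875 + (3 + 4) = -875 + 7 = -868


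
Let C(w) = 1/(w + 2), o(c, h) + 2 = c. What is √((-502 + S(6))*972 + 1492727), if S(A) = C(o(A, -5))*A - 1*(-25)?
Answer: 13*√6095 ≈ 1014.9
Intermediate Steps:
o(c, h) = -2 + c
C(w) = 1/(2 + w)
S(A) = 26 (S(A) = A/(2 + (-2 + A)) - 1*(-25) = A/A + 25 = 1 + 25 = 26)
√((-502 + S(6))*972 + 1492727) = √((-502 + 26)*972 + 1492727) = √(-476*972 + 1492727) = √(-462672 + 1492727) = √1030055 = 13*√6095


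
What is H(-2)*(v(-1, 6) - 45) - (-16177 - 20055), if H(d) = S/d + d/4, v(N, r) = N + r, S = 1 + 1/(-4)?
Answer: 36267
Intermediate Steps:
S = 3/4 (S = 1 - 1/4 = 3/4 ≈ 0.75000)
H(d) = d/4 + 3/(4*d) (H(d) = 3/(4*d) + d/4 = d/4 + 3/(4*d))
H(-2)*(v(-1, 6) - 45) - (-16177 - 20055) = ((1/4)*(3 + (-2)**2)/(-2))*((-1 + 6) - 45) - (-16177 - 20055) = ((1/4)*(-1/2)*(3 + 4))*(5 - 45) - 1*(-36232) = ((1/4)*(-1/2)*7)*(-40) + 36232 = -7/8*(-40) + 36232 = 35 + 36232 = 36267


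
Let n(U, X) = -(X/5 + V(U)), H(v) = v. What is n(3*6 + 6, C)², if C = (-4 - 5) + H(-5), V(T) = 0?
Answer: 196/25 ≈ 7.8400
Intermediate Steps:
C = -14 (C = (-4 - 5) - 5 = -9 - 5 = -14)
n(U, X) = -X/5 (n(U, X) = -(X/5 + 0) = -X/5)
n(3*6 + 6, C)² = (-⅕*(-14))² = (14/5)² = 196/25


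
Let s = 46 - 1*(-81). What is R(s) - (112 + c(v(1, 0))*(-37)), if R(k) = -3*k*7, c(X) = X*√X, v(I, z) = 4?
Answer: -2483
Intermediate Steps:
c(X) = X^(3/2)
s = 127 (s = 46 + 81 = 127)
R(k) = -21*k
R(s) - (112 + c(v(1, 0))*(-37)) = -21*127 - (112 + 4^(3/2)*(-37)) = -2667 - (112 + 8*(-37)) = -2667 - (112 - 296) = -2667 - 1*(-184) = -2667 + 184 = -2483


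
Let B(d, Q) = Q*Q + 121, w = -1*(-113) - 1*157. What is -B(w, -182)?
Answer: -33245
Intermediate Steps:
w = -44 (w = 113 - 157 = -44)
B(d, Q) = 121 + Q² (B(d, Q) = Q² + 121 = 121 + Q²)
-B(w, -182) = -(121 + (-182)²) = -(121 + 33124) = -1*33245 = -33245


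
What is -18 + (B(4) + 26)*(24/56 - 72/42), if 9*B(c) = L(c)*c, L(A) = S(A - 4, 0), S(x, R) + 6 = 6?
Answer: -360/7 ≈ -51.429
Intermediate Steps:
S(x, R) = 0 (S(x, R) = -6 + 6 = 0)
L(A) = 0
B(c) = 0 (B(c) = (0*c)/9 = (⅑)*0 = 0)
-18 + (B(4) + 26)*(24/56 - 72/42) = -18 + (0 + 26)*(24/56 - 72/42) = -18 + 26*(24*(1/56) - 72*1/42) = -18 + 26*(3/7 - 12/7) = -18 + 26*(-9/7) = -18 - 234/7 = -360/7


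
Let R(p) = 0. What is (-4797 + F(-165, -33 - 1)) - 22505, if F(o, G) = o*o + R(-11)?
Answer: -77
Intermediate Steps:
F(o, G) = o² (F(o, G) = o*o + 0 = o² + 0 = o²)
(-4797 + F(-165, -33 - 1)) - 22505 = (-4797 + (-165)²) - 22505 = (-4797 + 27225) - 22505 = 22428 - 22505 = -77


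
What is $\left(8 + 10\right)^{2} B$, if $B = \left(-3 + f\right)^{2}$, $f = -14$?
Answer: $93636$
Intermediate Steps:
$B = 289$ ($B = \left(-3 - 14\right)^{2} = \left(-17\right)^{2} = 289$)
$\left(8 + 10\right)^{2} B = \left(8 + 10\right)^{2} \cdot 289 = 18^{2} \cdot 289 = 324 \cdot 289 = 93636$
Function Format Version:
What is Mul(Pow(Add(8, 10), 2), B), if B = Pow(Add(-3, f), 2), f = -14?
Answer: 93636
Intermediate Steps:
B = 289 (B = Pow(Add(-3, -14), 2) = Pow(-17, 2) = 289)
Mul(Pow(Add(8, 10), 2), B) = Mul(Pow(Add(8, 10), 2), 289) = Mul(Pow(18, 2), 289) = Mul(324, 289) = 93636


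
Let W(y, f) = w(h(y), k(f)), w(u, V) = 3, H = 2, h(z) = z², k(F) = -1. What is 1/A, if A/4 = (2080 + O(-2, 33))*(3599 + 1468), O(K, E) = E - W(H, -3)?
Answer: 1/42765480 ≈ 2.3383e-8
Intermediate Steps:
W(y, f) = 3
O(K, E) = -3 + E (O(K, E) = E - 1*3 = E - 3 = -3 + E)
A = 42765480 (A = 4*((2080 + (-3 + 33))*(3599 + 1468)) = 4*((2080 + 30)*5067) = 4*(2110*5067) = 4*10691370 = 42765480)
1/A = 1/42765480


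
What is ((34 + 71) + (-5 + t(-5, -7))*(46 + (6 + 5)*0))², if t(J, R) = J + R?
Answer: 458329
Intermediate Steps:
((34 + 71) + (-5 + t(-5, -7))*(46 + (6 + 5)*0))² = ((34 + 71) + (-5 + (-5 - 7))*(46 + (6 + 5)*0))² = (105 + (-5 - 12)*(46 + 11*0))² = (105 - 17*(46 + 0))² = (105 - 17*46)² = (105 - 782)² = (-677)² = 458329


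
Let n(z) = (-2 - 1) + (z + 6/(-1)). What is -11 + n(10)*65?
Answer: 54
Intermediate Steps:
n(z) = -9 + z (n(z) = -3 + (z + 6*(-1)) = -3 + (z - 6) = -3 + (-6 + z) = -9 + z)
-11 + n(10)*65 = -11 + (-9 + 10)*65 = -11 + 1*65 = -11 + 65 = 54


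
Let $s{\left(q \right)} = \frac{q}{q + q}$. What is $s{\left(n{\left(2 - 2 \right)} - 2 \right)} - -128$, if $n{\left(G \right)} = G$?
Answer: $\frac{257}{2} \approx 128.5$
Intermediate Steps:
$s{\left(q \right)} = \frac{1}{2}$ ($s{\left(q \right)} = \frac{q}{2 q} = \frac{1}{2 q} q = \frac{1}{2}$)
$s{\left(n{\left(2 - 2 \right)} - 2 \right)} - -128 = \frac{1}{2} - -128 = \frac{1}{2} + 128 = \frac{257}{2}$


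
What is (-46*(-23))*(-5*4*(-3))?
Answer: 63480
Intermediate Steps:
(-46*(-23))*(-5*4*(-3)) = 1058*(-20*(-3)) = 1058*60 = 63480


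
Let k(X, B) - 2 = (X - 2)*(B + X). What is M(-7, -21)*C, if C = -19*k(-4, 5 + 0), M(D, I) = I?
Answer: -1596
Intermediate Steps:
k(X, B) = 2 + (-2 + X)*(B + X) (k(X, B) = 2 + (X - 2)*(B + X) = 2 + (-2 + X)*(B + X))
C = 76 (C = -19*(2 + (-4)**2 - 2*(5 + 0) - 2*(-4) + (5 + 0)*(-4)) = -19*(2 + 16 - 2*5 + 8 + 5*(-4)) = -19*(2 + 16 - 10 + 8 - 20) = -19*(-4) = 76)
M(-7, -21)*C = -21*76 = -1596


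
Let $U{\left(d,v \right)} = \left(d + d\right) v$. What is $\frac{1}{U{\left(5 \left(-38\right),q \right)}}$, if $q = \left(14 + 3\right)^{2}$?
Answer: $- \frac{1}{109820} \approx -9.1058 \cdot 10^{-6}$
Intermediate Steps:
$q = 289$ ($q = 17^{2} = 289$)
$U{\left(d,v \right)} = 2 d v$
$\frac{1}{U{\left(5 \left(-38\right),q \right)}} = \frac{1}{2 \cdot 5 \left(-38\right) 289} = \frac{1}{2 \left(-190\right) 289} = \frac{1}{-109820} = - \frac{1}{109820}$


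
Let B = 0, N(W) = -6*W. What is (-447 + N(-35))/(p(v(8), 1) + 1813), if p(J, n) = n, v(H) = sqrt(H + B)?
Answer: -237/1814 ≈ -0.13065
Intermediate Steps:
v(H) = sqrt(H) (v(H) = sqrt(H + 0) = sqrt(H))
(-447 + N(-35))/(p(v(8), 1) + 1813) = (-447 - 6*(-35))/(1 + 1813) = (-447 + 210)/1814 = -237*1/1814 = -237/1814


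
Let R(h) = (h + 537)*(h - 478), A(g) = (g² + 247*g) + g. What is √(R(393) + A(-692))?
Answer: √228198 ≈ 477.70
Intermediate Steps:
A(g) = g² + 248*g
R(h) = (-478 + h)*(537 + h) (R(h) = (537 + h)*(-478 + h) = (-478 + h)*(537 + h))
√(R(393) + A(-692)) = √((-256686 + 393² + 59*393) - 692*(248 - 692)) = √((-256686 + 154449 + 23187) - 692*(-444)) = √(-79050 + 307248) = √228198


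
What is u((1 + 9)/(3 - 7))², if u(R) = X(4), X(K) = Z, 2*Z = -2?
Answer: 1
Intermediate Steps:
Z = -1 (Z = (½)*(-2) = -1)
X(K) = -1
u(R) = -1
u((1 + 9)/(3 - 7))² = (-1)² = 1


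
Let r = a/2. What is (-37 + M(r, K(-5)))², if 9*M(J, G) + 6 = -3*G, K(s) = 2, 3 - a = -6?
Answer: 13225/9 ≈ 1469.4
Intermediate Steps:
a = 9 (a = 3 - 1*(-6) = 3 + 6 = 9)
r = 9/2 ≈ 4.5000
M(J, G) = -⅔ - G/3 (M(J, G) = -⅔ + (-3*G)/9 = -⅔ - G/3)
(-37 + M(r, K(-5)))² = (-37 + (-⅔ - ⅓*2))² = (-37 + (-⅔ - ⅔))² = (-37 - 4/3)² = (-115/3)² = 13225/9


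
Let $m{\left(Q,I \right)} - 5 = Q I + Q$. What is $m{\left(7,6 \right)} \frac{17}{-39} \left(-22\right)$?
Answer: $\frac{6732}{13} \approx 517.85$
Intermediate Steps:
$m{\left(Q,I \right)} = 5 + Q + I Q$ ($m{\left(Q,I \right)} = 5 + \left(Q I + Q\right) = 5 + \left(I Q + Q\right) = 5 + \left(Q + I Q\right) = 5 + Q + I Q$)
$m{\left(7,6 \right)} \frac{17}{-39} \left(-22\right) = \left(5 + 7 + 6 \cdot 7\right) \frac{17}{-39} \left(-22\right) = \left(5 + 7 + 42\right) 17 \left(- \frac{1}{39}\right) \left(-22\right) = 54 \left(- \frac{17}{39}\right) \left(-22\right) = \left(- \frac{306}{13}\right) \left(-22\right) = \frac{6732}{13}$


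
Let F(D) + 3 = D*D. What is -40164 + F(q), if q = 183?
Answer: -6678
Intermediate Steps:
F(D) = -3 + D² (F(D) = -3 + D*D = -3 + D²)
-40164 + F(q) = -40164 + (-3 + 183²) = -40164 + (-3 + 33489) = -40164 + 33486 = -6678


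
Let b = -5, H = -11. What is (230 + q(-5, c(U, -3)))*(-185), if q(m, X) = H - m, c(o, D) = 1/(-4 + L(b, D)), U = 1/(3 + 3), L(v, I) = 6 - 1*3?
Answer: -41440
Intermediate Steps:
L(v, I) = 3 (L(v, I) = 6 - 3 = 3)
U = ⅙ (U = 1/6 = ⅙ ≈ 0.16667)
c(o, D) = -1 (c(o, D) = 1/(-4 + 3) = 1/(-1) = -1)
q(m, X) = -11 - m
(230 + q(-5, c(U, -3)))*(-185) = (230 + (-11 - 1*(-5)))*(-185) = (230 + (-11 + 5))*(-185) = (230 - 6)*(-185) = 224*(-185) = -41440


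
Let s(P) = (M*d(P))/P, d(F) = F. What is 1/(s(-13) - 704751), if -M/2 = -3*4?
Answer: -1/704727 ≈ -1.4190e-6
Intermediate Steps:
M = 24 (M = -(-6)*4 = -2*(-12) = 24)
s(P) = 24 (s(P) = (24*P)/P = 24)
1/(s(-13) - 704751) = 1/(24 - 704751) = 1/(-704727) = -1/704727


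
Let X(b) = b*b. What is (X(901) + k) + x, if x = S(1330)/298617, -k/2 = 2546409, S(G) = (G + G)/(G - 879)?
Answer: -576551388520879/134676267 ≈ -4.2810e+6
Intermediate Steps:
S(G) = 2*G/(-879 + G) (S(G) = (2*G)/(-879 + G) = 2*G/(-879 + G))
k = -5092818 (k = -2*2546409 = -5092818)
x = 2660/134676267 (x = (2*1330/(-879 + 1330))/298617 = (2*1330/451)*(1/298617) = (2*1330*(1/451))*(1/298617) = (2660/451)*(1/298617) = 2660/134676267 ≈ 1.9751e-5)
X(b) = b²
(X(901) + k) + x = (901² - 5092818) + 2660/134676267 = (811801 - 5092818) + 2660/134676267 = -4281017 + 2660/134676267 = -576551388520879/134676267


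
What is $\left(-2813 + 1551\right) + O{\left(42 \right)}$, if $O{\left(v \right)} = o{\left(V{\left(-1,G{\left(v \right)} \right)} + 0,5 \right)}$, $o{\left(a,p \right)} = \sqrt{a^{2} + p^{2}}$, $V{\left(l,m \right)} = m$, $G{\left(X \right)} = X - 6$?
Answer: $-1262 + \sqrt{1321} \approx -1225.7$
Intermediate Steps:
$G{\left(X \right)} = -6 + X$ ($G{\left(X \right)} = X - 6 = -6 + X$)
$O{\left(v \right)} = \sqrt{25 + \left(-6 + v\right)^{2}}$ ($O{\left(v \right)} = \sqrt{\left(\left(-6 + v\right) + 0\right)^{2} + 5^{2}} = \sqrt{\left(-6 + v\right)^{2} + 25} = \sqrt{25 + \left(-6 + v\right)^{2}}$)
$\left(-2813 + 1551\right) + O{\left(42 \right)} = \left(-2813 + 1551\right) + \sqrt{25 + \left(-6 + 42\right)^{2}} = -1262 + \sqrt{25 + 36^{2}} = -1262 + \sqrt{25 + 1296} = -1262 + \sqrt{1321}$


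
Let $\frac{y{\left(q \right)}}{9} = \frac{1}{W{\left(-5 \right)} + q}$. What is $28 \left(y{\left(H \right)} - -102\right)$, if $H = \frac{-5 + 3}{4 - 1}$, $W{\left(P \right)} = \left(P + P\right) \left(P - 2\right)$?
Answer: $\frac{148701}{52} \approx 2859.6$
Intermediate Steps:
$W{\left(P \right)} = 2 P \left(-2 + P\right)$
$H = - \frac{2}{3} \approx -0.66667$
$y{\left(q \right)} = \frac{9}{70 + q}$ ($y{\left(q \right)} = \frac{9}{2 \left(-5\right) \left(-2 - 5\right) + q} = \frac{9}{2 \left(-5\right) \left(-7\right) + q} = \frac{9}{70 + q}$)
$28 \left(y{\left(H \right)} - -102\right) = 28 \left(\frac{9}{70 - \frac{2}{3}} - -102\right) = 28 \left(\frac{9}{\frac{208}{3}} + 102\right) = 28 \left(9 \cdot \frac{3}{208} + 102\right) = 28 \left(\frac{27}{208} + 102\right) = 28 \cdot \frac{21243}{208} = \frac{148701}{52}$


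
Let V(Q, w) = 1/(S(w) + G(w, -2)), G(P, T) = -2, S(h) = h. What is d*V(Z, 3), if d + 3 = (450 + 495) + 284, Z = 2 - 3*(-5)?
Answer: 1226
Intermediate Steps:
Z = 17 (Z = 2 + 15 = 17)
V(Q, w) = 1/(-2 + w) (V(Q, w) = 1/(w - 2) = 1/(-2 + w))
d = 1226 (d = -3 + ((450 + 495) + 284) = -3 + (945 + 284) = -3 + 1229 = 1226)
d*V(Z, 3) = 1226/(-2 + 3) = 1226/1 = 1226*1 = 1226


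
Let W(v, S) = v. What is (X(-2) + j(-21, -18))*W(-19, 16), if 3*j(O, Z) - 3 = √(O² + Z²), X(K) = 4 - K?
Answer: -133 - 19*√85 ≈ -308.17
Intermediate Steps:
j(O, Z) = 1 + √(O² + Z²)/3
(X(-2) + j(-21, -18))*W(-19, 16) = ((4 - 1*(-2)) + (1 + √((-21)² + (-18)²)/3))*(-19) = ((4 + 2) + (1 + √(441 + 324)/3))*(-19) = (6 + (1 + √765/3))*(-19) = (6 + (1 + (3*√85)/3))*(-19) = (6 + (1 + √85))*(-19) = (7 + √85)*(-19) = -133 - 19*√85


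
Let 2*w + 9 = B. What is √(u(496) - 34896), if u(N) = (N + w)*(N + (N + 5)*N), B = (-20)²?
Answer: 12*√1195438 ≈ 13120.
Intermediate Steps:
B = 400
w = 391/2 (w = -9/2 + (½)*400 = -9/2 + 200 = 391/2 ≈ 195.50)
u(N) = (391/2 + N)*(N + N*(5 + N)) (u(N) = (N + 391/2)*(N + (N + 5)*N) = (391/2 + N)*(N + (5 + N)*N) = (391/2 + N)*(N + N*(5 + N)))
√(u(496) - 34896) = √((½)*496*(2346 + 2*496² + 403*496) - 34896) = √((½)*496*(2346 + 2*246016 + 199888) - 34896) = √((½)*496*(2346 + 492032 + 199888) - 34896) = √((½)*496*694266 - 34896) = √(172177968 - 34896) = √172143072 = 12*√1195438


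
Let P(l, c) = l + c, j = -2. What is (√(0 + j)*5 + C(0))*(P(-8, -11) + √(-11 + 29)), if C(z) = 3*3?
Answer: -171 + 30*I + √2*(27 - 95*I) ≈ -132.82 - 104.35*I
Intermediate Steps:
C(z) = 9
P(l, c) = c + l
(√(0 + j)*5 + C(0))*(P(-8, -11) + √(-11 + 29)) = (√(0 - 2)*5 + 9)*((-11 - 8) + √(-11 + 29)) = (√(-2)*5 + 9)*(-19 + √18) = ((I*√2)*5 + 9)*(-19 + 3*√2) = (5*I*√2 + 9)*(-19 + 3*√2) = (9 + 5*I*√2)*(-19 + 3*√2) = (-19 + 3*√2)*(9 + 5*I*√2)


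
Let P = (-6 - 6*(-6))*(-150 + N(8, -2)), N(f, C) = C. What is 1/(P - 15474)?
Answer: -1/20034 ≈ -4.9915e-5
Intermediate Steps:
P = -4560 (P = (-6 - 6*(-6))*(-150 - 2) = (-6 + 36)*(-152) = 30*(-152) = -4560)
1/(P - 15474) = 1/(-4560 - 15474) = 1/(-20034) = -1/20034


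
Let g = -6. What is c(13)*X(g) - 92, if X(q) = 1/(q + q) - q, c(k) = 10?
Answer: -197/6 ≈ -32.833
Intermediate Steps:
X(q) = 1/(2*q) - q
c(13)*X(g) - 92 = 10*((½)/(-6) - 1*(-6)) - 92 = 10*((½)*(-⅙) + 6) - 92 = 10*(-1/12 + 6) - 92 = 10*(71/12) - 92 = 355/6 - 92 = -197/6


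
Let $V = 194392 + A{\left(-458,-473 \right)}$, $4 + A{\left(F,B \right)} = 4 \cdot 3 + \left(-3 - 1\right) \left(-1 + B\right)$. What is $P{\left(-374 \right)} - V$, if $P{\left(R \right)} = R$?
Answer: $-196670$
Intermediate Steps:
$A{\left(F,B \right)} = 12 - 4 B$ ($A{\left(F,B \right)} = -4 + \left(4 \cdot 3 + \left(-3 - 1\right) \left(-1 + B\right)\right) = -4 - \left(-12 + 4 \left(-1 + B\right)\right) = -4 + \left(12 - \left(-4 + 4 B\right)\right) = -4 - \left(-16 + 4 B\right) = 12 - 4 B$)
$V = 196296$ ($V = 194392 + \left(12 - -1892\right) = 194392 + \left(12 + 1892\right) = 194392 + 1904 = 196296$)
$P{\left(-374 \right)} - V = -374 - 196296 = -196670$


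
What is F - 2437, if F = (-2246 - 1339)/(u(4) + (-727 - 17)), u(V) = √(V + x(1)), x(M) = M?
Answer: -1346287807/553531 + 3585*√5/553531 ≈ -2432.2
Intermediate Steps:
u(V) = √(1 + V) (u(V) = √(V + 1) = √(1 + V))
F = -3585/(-744 + √5) (F = (-2246 - 1339)/(√(1 + 4) + (-727 - 17)) = -3585/(√5 - 744) = -3585/(-744 + √5) ≈ 4.8331)
F - 2437 = (2667240/553531 + 3585*√5/553531) - 2437 = -1346287807/553531 + 3585*√5/553531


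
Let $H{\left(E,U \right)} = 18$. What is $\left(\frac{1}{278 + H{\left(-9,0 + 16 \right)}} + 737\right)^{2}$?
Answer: $\frac{47590731409}{87616} \approx 5.4317 \cdot 10^{5}$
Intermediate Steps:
$\left(\frac{1}{278 + H{\left(-9,0 + 16 \right)}} + 737\right)^{2} = \left(\frac{1}{278 + 18} + 737\right)^{2} = \left(\frac{1}{296} + 737\right)^{2} = \left(\frac{218153}{296}\right)^{2} = \frac{47590731409}{87616}$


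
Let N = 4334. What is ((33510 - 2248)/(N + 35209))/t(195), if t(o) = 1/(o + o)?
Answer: 82940/269 ≈ 308.33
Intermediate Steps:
t(o) = 1/(2*o)
((33510 - 2248)/(N + 35209))/t(195) = ((33510 - 2248)/(4334 + 35209))/(((1/2)/195)) = (31262/39543)/(((1/2)*(1/195))) = (31262*(1/39543))/(1/390) = (638/807)*390 = 82940/269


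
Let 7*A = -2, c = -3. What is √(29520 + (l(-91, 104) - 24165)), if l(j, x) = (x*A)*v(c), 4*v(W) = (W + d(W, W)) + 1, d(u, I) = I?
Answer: √264215/7 ≈ 73.431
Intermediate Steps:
A = -2/7 (A = (⅐)*(-2) = -2/7 ≈ -0.28571)
v(W) = ¼ + W/2 (v(W) = ((W + W) + 1)/4 = (2*W + 1)/4 = (1 + 2*W)/4 = ¼ + W/2)
l(j, x) = 5*x/14 (l(j, x) = (x*(-2/7))*(¼ + (½)*(-3)) = (-2*x/7)*(¼ - 3/2) = -2*x/7*(-5/4) = 5*x/14)
√(29520 + (l(-91, 104) - 24165)) = √(29520 + ((5/14)*104 - 24165)) = √(29520 + (260/7 - 24165)) = √(29520 - 168895/7) = √(37745/7) = √264215/7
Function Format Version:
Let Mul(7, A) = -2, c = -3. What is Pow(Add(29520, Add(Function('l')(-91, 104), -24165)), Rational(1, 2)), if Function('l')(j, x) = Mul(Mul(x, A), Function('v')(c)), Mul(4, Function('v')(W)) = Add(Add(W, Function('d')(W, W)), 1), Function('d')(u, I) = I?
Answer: Mul(Rational(1, 7), Pow(264215, Rational(1, 2))) ≈ 73.431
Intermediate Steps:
A = Rational(-2, 7) (A = Mul(Rational(1, 7), -2) = Rational(-2, 7) ≈ -0.28571)
Function('v')(W) = Add(Rational(1, 4), Mul(Rational(1, 2), W)) (Function('v')(W) = Mul(Rational(1, 4), Add(Add(W, W), 1)) = Mul(Rational(1, 4), Add(Mul(2, W), 1)) = Mul(Rational(1, 4), Add(1, Mul(2, W))) = Add(Rational(1, 4), Mul(Rational(1, 2), W)))
Function('l')(j, x) = Mul(Rational(5, 14), x) (Function('l')(j, x) = Mul(Mul(x, Rational(-2, 7)), Add(Rational(1, 4), Mul(Rational(1, 2), -3))) = Mul(Mul(Rational(-2, 7), x), Add(Rational(1, 4), Rational(-3, 2))) = Mul(Mul(Rational(-2, 7), x), Rational(-5, 4)) = Mul(Rational(5, 14), x))
Pow(Add(29520, Add(Function('l')(-91, 104), -24165)), Rational(1, 2)) = Pow(Add(29520, Add(Mul(Rational(5, 14), 104), -24165)), Rational(1, 2)) = Pow(Add(29520, Add(Rational(260, 7), -24165)), Rational(1, 2)) = Pow(Add(29520, Rational(-168895, 7)), Rational(1, 2)) = Pow(Rational(37745, 7), Rational(1, 2)) = Mul(Rational(1, 7), Pow(264215, Rational(1, 2)))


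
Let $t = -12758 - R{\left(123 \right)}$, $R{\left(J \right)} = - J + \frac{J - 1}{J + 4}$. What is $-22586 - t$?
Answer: $- \frac{1263655}{127} \approx -9950.0$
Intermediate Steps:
$R{\left(J \right)} = - J + \frac{-1 + J}{4 + J}$
$t = - \frac{1604767}{127}$ ($t = -12758 - \frac{-1 - 123^{2} - 369}{4 + 123} = -12758 - \frac{-1 - 15129 - 369}{127} = -12758 - \frac{1}{127} \left(-15499\right) = -12758 - - \frac{15499}{127} = -12758 + \frac{15499}{127} = - \frac{1604767}{127} \approx -12636.0$)
$-22586 - t = -22586 - - \frac{1604767}{127} = -22586 + \frac{1604767}{127} = - \frac{1263655}{127}$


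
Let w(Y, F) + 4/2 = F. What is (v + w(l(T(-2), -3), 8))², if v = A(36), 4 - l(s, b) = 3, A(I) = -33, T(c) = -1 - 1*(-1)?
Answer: 729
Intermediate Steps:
T(c) = 0 (T(c) = -1 + 1 = 0)
l(s, b) = 1 (l(s, b) = 4 - 1*3 = 4 - 3 = 1)
v = -33
w(Y, F) = -2 + F
(v + w(l(T(-2), -3), 8))² = (-33 + (-2 + 8))² = (-33 + 6)² = (-27)² = 729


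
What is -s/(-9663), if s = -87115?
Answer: -87115/9663 ≈ -9.0153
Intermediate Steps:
-s/(-9663) = -(-87115)/(-9663) = -(-87115)*(-1)/9663 = -1*87115/9663 = -87115/9663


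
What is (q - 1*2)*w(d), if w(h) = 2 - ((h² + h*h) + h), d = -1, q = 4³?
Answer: 62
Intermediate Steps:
q = 64
w(h) = 2 - h - 2*h² (w(h) = 2 - ((h² + h²) + h) = 2 - (2*h² + h) = 2 - (h + 2*h²) = 2 + (-h - 2*h²) = 2 - h - 2*h²)
(q - 1*2)*w(d) = (64 - 1*2)*(2 - 1*(-1) - 2*(-1)²) = (64 - 2)*(2 + 1 - 2*1) = 62*(2 + 1 - 2) = 62*1 = 62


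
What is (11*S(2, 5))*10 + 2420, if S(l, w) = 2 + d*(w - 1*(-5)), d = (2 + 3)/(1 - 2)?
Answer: -2860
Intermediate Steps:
d = -5 (d = 5/(-1) = 5*(-1) = -5)
S(l, w) = -23 - 5*w (S(l, w) = 2 - 5*(w - 1*(-5)) = 2 - 5*(w + 5) = 2 - 5*(5 + w) = 2 + (-25 - 5*w) = -23 - 5*w)
(11*S(2, 5))*10 + 2420 = (11*(-23 - 5*5))*10 + 2420 = (11*(-23 - 25))*10 + 2420 = (11*(-48))*10 + 2420 = -528*10 + 2420 = -5280 + 2420 = -2860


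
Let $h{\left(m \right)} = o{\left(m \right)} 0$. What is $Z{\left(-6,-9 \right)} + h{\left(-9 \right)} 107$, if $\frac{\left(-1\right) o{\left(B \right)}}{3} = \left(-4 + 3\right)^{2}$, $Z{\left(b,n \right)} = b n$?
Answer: $54$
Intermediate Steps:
$o{\left(B \right)} = -3$ ($o{\left(B \right)} = - 3 \left(-4 + 3\right)^{2} = - 3 \left(-1\right)^{2} = \left(-3\right) 1 = -3$)
$h{\left(m \right)} = 0$ ($h{\left(m \right)} = \left(-3\right) 0 = 0$)
$Z{\left(-6,-9 \right)} + h{\left(-9 \right)} 107 = \left(-6\right) \left(-9\right) + 0 \cdot 107 = 54 + 0 = 54$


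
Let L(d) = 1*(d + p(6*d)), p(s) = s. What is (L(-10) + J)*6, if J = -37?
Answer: -642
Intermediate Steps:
L(d) = 7*d (L(d) = 1*(d + 6*d) = 1*(7*d) = 7*d)
(L(-10) + J)*6 = (7*(-10) - 37)*6 = (-70 - 37)*6 = -107*6 = -642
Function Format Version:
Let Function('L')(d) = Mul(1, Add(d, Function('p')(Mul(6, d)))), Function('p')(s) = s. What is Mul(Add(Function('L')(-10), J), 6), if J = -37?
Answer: -642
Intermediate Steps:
Function('L')(d) = Mul(7, d) (Function('L')(d) = Mul(1, Add(d, Mul(6, d))) = Mul(1, Mul(7, d)) = Mul(7, d))
Mul(Add(Function('L')(-10), J), 6) = Mul(Add(Mul(7, -10), -37), 6) = Mul(Add(-70, -37), 6) = Mul(-107, 6) = -642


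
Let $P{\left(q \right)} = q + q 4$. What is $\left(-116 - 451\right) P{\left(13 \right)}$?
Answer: $-36855$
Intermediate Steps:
$P{\left(q \right)} = 5 q$ ($P{\left(q \right)} = q + 4 q = 5 q$)
$\left(-116 - 451\right) P{\left(13 \right)} = \left(-116 - 451\right) 5 \cdot 13 = \left(-567\right) 65 = -36855$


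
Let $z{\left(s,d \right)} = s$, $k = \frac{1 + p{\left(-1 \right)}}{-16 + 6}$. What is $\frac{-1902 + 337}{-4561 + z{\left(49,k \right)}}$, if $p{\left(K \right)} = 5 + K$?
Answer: $\frac{1565}{4512} \approx 0.34685$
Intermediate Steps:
$k = - \frac{1}{2}$ ($k = \frac{1 + \left(5 - 1\right)}{-16 + 6} = \frac{1 + 4}{-10} = 5 \left(- \frac{1}{10}\right) = - \frac{1}{2} \approx -0.5$)
$\frac{-1902 + 337}{-4561 + z{\left(49,k \right)}} = \frac{-1902 + 337}{-4561 + 49} = - \frac{1565}{-4512} = \left(-1565\right) \left(- \frac{1}{4512}\right) = \frac{1565}{4512}$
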